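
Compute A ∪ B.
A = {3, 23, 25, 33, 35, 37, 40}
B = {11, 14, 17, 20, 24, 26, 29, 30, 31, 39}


Set A = {3, 23, 25, 33, 35, 37, 40}
Set B = {11, 14, 17, 20, 24, 26, 29, 30, 31, 39}
A ∪ B includes all elements in either set.
Elements from A: {3, 23, 25, 33, 35, 37, 40}
Elements from B not already included: {11, 14, 17, 20, 24, 26, 29, 30, 31, 39}
A ∪ B = {3, 11, 14, 17, 20, 23, 24, 25, 26, 29, 30, 31, 33, 35, 37, 39, 40}

{3, 11, 14, 17, 20, 23, 24, 25, 26, 29, 30, 31, 33, 35, 37, 39, 40}


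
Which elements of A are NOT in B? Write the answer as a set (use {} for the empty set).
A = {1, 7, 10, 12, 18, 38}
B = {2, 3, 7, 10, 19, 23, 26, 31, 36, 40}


Set A = {1, 7, 10, 12, 18, 38}
Set B = {2, 3, 7, 10, 19, 23, 26, 31, 36, 40}
Check each element of A against B:
1 ∉ B (include), 7 ∈ B, 10 ∈ B, 12 ∉ B (include), 18 ∉ B (include), 38 ∉ B (include)
Elements of A not in B: {1, 12, 18, 38}

{1, 12, 18, 38}


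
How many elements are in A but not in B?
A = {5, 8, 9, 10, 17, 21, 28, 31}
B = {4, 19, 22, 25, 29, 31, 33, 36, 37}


Set A = {5, 8, 9, 10, 17, 21, 28, 31}
Set B = {4, 19, 22, 25, 29, 31, 33, 36, 37}
A \ B = {5, 8, 9, 10, 17, 21, 28}
|A \ B| = 7

7


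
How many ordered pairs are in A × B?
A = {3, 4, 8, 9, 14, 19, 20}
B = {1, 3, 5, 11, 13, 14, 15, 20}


Set A = {3, 4, 8, 9, 14, 19, 20} has 7 elements.
Set B = {1, 3, 5, 11, 13, 14, 15, 20} has 8 elements.
|A × B| = |A| × |B| = 7 × 8 = 56

56


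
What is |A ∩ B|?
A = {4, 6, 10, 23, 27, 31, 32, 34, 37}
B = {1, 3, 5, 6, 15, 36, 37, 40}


Set A = {4, 6, 10, 23, 27, 31, 32, 34, 37}
Set B = {1, 3, 5, 6, 15, 36, 37, 40}
A ∩ B = {6, 37}
|A ∩ B| = 2

2


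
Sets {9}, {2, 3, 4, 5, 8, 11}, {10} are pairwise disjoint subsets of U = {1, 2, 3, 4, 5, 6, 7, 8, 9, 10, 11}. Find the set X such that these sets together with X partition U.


U = {1, 2, 3, 4, 5, 6, 7, 8, 9, 10, 11}
Shown blocks: {9}, {2, 3, 4, 5, 8, 11}, {10}
A partition's blocks are pairwise disjoint and cover U, so the missing block = U \ (union of shown blocks).
Union of shown blocks: {2, 3, 4, 5, 8, 9, 10, 11}
Missing block = U \ (union) = {1, 6, 7}

{1, 6, 7}


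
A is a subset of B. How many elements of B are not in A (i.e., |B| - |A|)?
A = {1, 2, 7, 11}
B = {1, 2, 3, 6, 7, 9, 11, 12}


Set A = {1, 2, 7, 11}, |A| = 4
Set B = {1, 2, 3, 6, 7, 9, 11, 12}, |B| = 8
Since A ⊆ B: B \ A = {3, 6, 9, 12}
|B| - |A| = 8 - 4 = 4

4


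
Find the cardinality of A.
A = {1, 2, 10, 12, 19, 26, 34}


Set A = {1, 2, 10, 12, 19, 26, 34}
Listing elements: 1, 2, 10, 12, 19, 26, 34
Counting: 7 elements
|A| = 7

7


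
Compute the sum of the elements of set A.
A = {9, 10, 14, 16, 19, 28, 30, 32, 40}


Set A = {9, 10, 14, 16, 19, 28, 30, 32, 40}
Sum = 9 + 10 + 14 + 16 + 19 + 28 + 30 + 32 + 40 = 198

198


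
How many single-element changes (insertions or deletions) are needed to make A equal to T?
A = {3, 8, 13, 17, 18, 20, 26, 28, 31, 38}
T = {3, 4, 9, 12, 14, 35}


Set A = {3, 8, 13, 17, 18, 20, 26, 28, 31, 38}
Set T = {3, 4, 9, 12, 14, 35}
Elements to remove from A (in A, not in T): {8, 13, 17, 18, 20, 26, 28, 31, 38} → 9 removals
Elements to add to A (in T, not in A): {4, 9, 12, 14, 35} → 5 additions
Total edits = 9 + 5 = 14

14


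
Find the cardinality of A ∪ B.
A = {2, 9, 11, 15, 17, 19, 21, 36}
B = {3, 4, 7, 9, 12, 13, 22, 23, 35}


Set A = {2, 9, 11, 15, 17, 19, 21, 36}, |A| = 8
Set B = {3, 4, 7, 9, 12, 13, 22, 23, 35}, |B| = 9
A ∩ B = {9}, |A ∩ B| = 1
|A ∪ B| = |A| + |B| - |A ∩ B| = 8 + 9 - 1 = 16

16


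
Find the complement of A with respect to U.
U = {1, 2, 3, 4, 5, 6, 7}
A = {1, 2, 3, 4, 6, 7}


Universal set U = {1, 2, 3, 4, 5, 6, 7}
Set A = {1, 2, 3, 4, 6, 7}
A' = U \ A = elements in U but not in A
Checking each element of U:
1 (in A, exclude), 2 (in A, exclude), 3 (in A, exclude), 4 (in A, exclude), 5 (not in A, include), 6 (in A, exclude), 7 (in A, exclude)
A' = {5}

{5}


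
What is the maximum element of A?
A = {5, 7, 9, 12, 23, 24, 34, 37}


Set A = {5, 7, 9, 12, 23, 24, 34, 37}
Elements in ascending order: 5, 7, 9, 12, 23, 24, 34, 37
The largest element is 37.

37


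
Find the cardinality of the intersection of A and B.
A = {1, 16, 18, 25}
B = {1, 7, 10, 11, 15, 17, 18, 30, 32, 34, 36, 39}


Set A = {1, 16, 18, 25}
Set B = {1, 7, 10, 11, 15, 17, 18, 30, 32, 34, 36, 39}
A ∩ B = {1, 18}
|A ∩ B| = 2

2


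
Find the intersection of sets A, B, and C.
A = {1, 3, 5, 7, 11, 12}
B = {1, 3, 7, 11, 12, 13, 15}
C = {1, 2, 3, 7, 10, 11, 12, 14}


Set A = {1, 3, 5, 7, 11, 12}
Set B = {1, 3, 7, 11, 12, 13, 15}
Set C = {1, 2, 3, 7, 10, 11, 12, 14}
First, A ∩ B = {1, 3, 7, 11, 12}
Then, (A ∩ B) ∩ C = {1, 3, 7, 11, 12}

{1, 3, 7, 11, 12}


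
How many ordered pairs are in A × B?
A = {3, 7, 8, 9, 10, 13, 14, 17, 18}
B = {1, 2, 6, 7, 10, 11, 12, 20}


Set A = {3, 7, 8, 9, 10, 13, 14, 17, 18} has 9 elements.
Set B = {1, 2, 6, 7, 10, 11, 12, 20} has 8 elements.
|A × B| = |A| × |B| = 9 × 8 = 72

72


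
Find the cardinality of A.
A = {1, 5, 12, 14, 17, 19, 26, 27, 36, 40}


Set A = {1, 5, 12, 14, 17, 19, 26, 27, 36, 40}
Listing elements: 1, 5, 12, 14, 17, 19, 26, 27, 36, 40
Counting: 10 elements
|A| = 10

10


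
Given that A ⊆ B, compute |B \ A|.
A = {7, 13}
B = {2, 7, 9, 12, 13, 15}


Set A = {7, 13}, |A| = 2
Set B = {2, 7, 9, 12, 13, 15}, |B| = 6
Since A ⊆ B: B \ A = {2, 9, 12, 15}
|B| - |A| = 6 - 2 = 4

4


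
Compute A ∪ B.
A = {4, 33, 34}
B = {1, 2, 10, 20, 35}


Set A = {4, 33, 34}
Set B = {1, 2, 10, 20, 35}
A ∪ B includes all elements in either set.
Elements from A: {4, 33, 34}
Elements from B not already included: {1, 2, 10, 20, 35}
A ∪ B = {1, 2, 4, 10, 20, 33, 34, 35}

{1, 2, 4, 10, 20, 33, 34, 35}


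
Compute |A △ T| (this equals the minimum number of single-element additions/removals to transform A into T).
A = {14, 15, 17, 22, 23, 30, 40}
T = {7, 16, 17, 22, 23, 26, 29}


Set A = {14, 15, 17, 22, 23, 30, 40}
Set T = {7, 16, 17, 22, 23, 26, 29}
Elements to remove from A (in A, not in T): {14, 15, 30, 40} → 4 removals
Elements to add to A (in T, not in A): {7, 16, 26, 29} → 4 additions
Total edits = 4 + 4 = 8

8


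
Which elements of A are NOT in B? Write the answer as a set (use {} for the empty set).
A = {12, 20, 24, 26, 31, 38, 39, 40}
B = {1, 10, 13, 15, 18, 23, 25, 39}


Set A = {12, 20, 24, 26, 31, 38, 39, 40}
Set B = {1, 10, 13, 15, 18, 23, 25, 39}
Check each element of A against B:
12 ∉ B (include), 20 ∉ B (include), 24 ∉ B (include), 26 ∉ B (include), 31 ∉ B (include), 38 ∉ B (include), 39 ∈ B, 40 ∉ B (include)
Elements of A not in B: {12, 20, 24, 26, 31, 38, 40}

{12, 20, 24, 26, 31, 38, 40}


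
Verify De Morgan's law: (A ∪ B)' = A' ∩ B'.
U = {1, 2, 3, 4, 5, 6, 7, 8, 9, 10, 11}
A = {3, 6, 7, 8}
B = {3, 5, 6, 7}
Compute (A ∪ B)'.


U = {1, 2, 3, 4, 5, 6, 7, 8, 9, 10, 11}
A = {3, 6, 7, 8}, B = {3, 5, 6, 7}
A ∪ B = {3, 5, 6, 7, 8}
(A ∪ B)' = U \ (A ∪ B) = {1, 2, 4, 9, 10, 11}
Verification via A' ∩ B': A' = {1, 2, 4, 5, 9, 10, 11}, B' = {1, 2, 4, 8, 9, 10, 11}
A' ∩ B' = {1, 2, 4, 9, 10, 11} ✓

{1, 2, 4, 9, 10, 11}


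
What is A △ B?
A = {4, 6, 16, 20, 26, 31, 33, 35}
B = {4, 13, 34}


Set A = {4, 6, 16, 20, 26, 31, 33, 35}
Set B = {4, 13, 34}
A △ B = (A \ B) ∪ (B \ A)
Elements in A but not B: {6, 16, 20, 26, 31, 33, 35}
Elements in B but not A: {13, 34}
A △ B = {6, 13, 16, 20, 26, 31, 33, 34, 35}

{6, 13, 16, 20, 26, 31, 33, 34, 35}


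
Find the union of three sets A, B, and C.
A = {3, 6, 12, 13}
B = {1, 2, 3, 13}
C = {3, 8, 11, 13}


Set A = {3, 6, 12, 13}
Set B = {1, 2, 3, 13}
Set C = {3, 8, 11, 13}
First, A ∪ B = {1, 2, 3, 6, 12, 13}
Then, (A ∪ B) ∪ C = {1, 2, 3, 6, 8, 11, 12, 13}

{1, 2, 3, 6, 8, 11, 12, 13}


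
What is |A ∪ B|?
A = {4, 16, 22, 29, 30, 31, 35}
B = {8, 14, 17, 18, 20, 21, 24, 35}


Set A = {4, 16, 22, 29, 30, 31, 35}, |A| = 7
Set B = {8, 14, 17, 18, 20, 21, 24, 35}, |B| = 8
A ∩ B = {35}, |A ∩ B| = 1
|A ∪ B| = |A| + |B| - |A ∩ B| = 7 + 8 - 1 = 14

14


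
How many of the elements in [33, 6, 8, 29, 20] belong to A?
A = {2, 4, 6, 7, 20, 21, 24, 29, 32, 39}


Set A = {2, 4, 6, 7, 20, 21, 24, 29, 32, 39}
Candidates: [33, 6, 8, 29, 20]
Check each candidate:
33 ∉ A, 6 ∈ A, 8 ∉ A, 29 ∈ A, 20 ∈ A
Count of candidates in A: 3

3


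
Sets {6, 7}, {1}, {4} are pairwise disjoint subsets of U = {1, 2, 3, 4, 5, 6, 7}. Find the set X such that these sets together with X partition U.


U = {1, 2, 3, 4, 5, 6, 7}
Shown blocks: {6, 7}, {1}, {4}
A partition's blocks are pairwise disjoint and cover U, so the missing block = U \ (union of shown blocks).
Union of shown blocks: {1, 4, 6, 7}
Missing block = U \ (union) = {2, 3, 5}

{2, 3, 5}


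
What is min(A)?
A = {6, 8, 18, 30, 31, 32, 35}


Set A = {6, 8, 18, 30, 31, 32, 35}
Elements in ascending order: 6, 8, 18, 30, 31, 32, 35
The smallest element is 6.

6


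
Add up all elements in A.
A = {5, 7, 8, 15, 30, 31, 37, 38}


Set A = {5, 7, 8, 15, 30, 31, 37, 38}
Sum = 5 + 7 + 8 + 15 + 30 + 31 + 37 + 38 = 171

171


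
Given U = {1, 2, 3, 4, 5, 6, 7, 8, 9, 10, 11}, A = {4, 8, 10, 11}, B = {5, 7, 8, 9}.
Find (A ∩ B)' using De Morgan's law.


U = {1, 2, 3, 4, 5, 6, 7, 8, 9, 10, 11}
A = {4, 8, 10, 11}, B = {5, 7, 8, 9}
A ∩ B = {8}
(A ∩ B)' = U \ (A ∩ B) = {1, 2, 3, 4, 5, 6, 7, 9, 10, 11}
Verification via A' ∪ B': A' = {1, 2, 3, 5, 6, 7, 9}, B' = {1, 2, 3, 4, 6, 10, 11}
A' ∪ B' = {1, 2, 3, 4, 5, 6, 7, 9, 10, 11} ✓

{1, 2, 3, 4, 5, 6, 7, 9, 10, 11}


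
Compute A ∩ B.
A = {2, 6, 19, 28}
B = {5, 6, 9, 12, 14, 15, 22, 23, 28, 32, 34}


Set A = {2, 6, 19, 28}
Set B = {5, 6, 9, 12, 14, 15, 22, 23, 28, 32, 34}
A ∩ B includes only elements in both sets.
Check each element of A against B:
2 ✗, 6 ✓, 19 ✗, 28 ✓
A ∩ B = {6, 28}

{6, 28}


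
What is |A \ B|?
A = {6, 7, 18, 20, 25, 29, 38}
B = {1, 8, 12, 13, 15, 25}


Set A = {6, 7, 18, 20, 25, 29, 38}
Set B = {1, 8, 12, 13, 15, 25}
A \ B = {6, 7, 18, 20, 29, 38}
|A \ B| = 6

6


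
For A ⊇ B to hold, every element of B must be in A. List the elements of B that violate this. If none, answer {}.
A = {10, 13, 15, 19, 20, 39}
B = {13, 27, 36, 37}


Set A = {10, 13, 15, 19, 20, 39}
Set B = {13, 27, 36, 37}
Check each element of B against A:
13 ∈ A, 27 ∉ A (include), 36 ∉ A (include), 37 ∉ A (include)
Elements of B not in A: {27, 36, 37}

{27, 36, 37}


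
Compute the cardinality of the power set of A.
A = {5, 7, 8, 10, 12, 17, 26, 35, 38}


Set A = {5, 7, 8, 10, 12, 17, 26, 35, 38}
|A| = 9
The power set P(A) contains all subsets of A.
|P(A)| = 2^|A| = 2^9 = 512

512


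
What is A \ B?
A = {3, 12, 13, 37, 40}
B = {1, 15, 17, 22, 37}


Set A = {3, 12, 13, 37, 40}
Set B = {1, 15, 17, 22, 37}
A \ B includes elements in A that are not in B.
Check each element of A:
3 (not in B, keep), 12 (not in B, keep), 13 (not in B, keep), 37 (in B, remove), 40 (not in B, keep)
A \ B = {3, 12, 13, 40}

{3, 12, 13, 40}


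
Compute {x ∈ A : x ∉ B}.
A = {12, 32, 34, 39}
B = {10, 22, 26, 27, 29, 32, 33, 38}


Set A = {12, 32, 34, 39}
Set B = {10, 22, 26, 27, 29, 32, 33, 38}
Check each element of A against B:
12 ∉ B (include), 32 ∈ B, 34 ∉ B (include), 39 ∉ B (include)
Elements of A not in B: {12, 34, 39}

{12, 34, 39}


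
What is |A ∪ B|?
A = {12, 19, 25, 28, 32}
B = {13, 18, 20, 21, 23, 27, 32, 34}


Set A = {12, 19, 25, 28, 32}, |A| = 5
Set B = {13, 18, 20, 21, 23, 27, 32, 34}, |B| = 8
A ∩ B = {32}, |A ∩ B| = 1
|A ∪ B| = |A| + |B| - |A ∩ B| = 5 + 8 - 1 = 12

12


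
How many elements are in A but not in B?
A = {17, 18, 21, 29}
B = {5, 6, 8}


Set A = {17, 18, 21, 29}
Set B = {5, 6, 8}
A \ B = {17, 18, 21, 29}
|A \ B| = 4

4


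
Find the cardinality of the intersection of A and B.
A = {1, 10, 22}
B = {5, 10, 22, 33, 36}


Set A = {1, 10, 22}
Set B = {5, 10, 22, 33, 36}
A ∩ B = {10, 22}
|A ∩ B| = 2

2


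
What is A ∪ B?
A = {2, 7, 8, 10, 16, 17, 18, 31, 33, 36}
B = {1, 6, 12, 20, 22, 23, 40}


Set A = {2, 7, 8, 10, 16, 17, 18, 31, 33, 36}
Set B = {1, 6, 12, 20, 22, 23, 40}
A ∪ B includes all elements in either set.
Elements from A: {2, 7, 8, 10, 16, 17, 18, 31, 33, 36}
Elements from B not already included: {1, 6, 12, 20, 22, 23, 40}
A ∪ B = {1, 2, 6, 7, 8, 10, 12, 16, 17, 18, 20, 22, 23, 31, 33, 36, 40}

{1, 2, 6, 7, 8, 10, 12, 16, 17, 18, 20, 22, 23, 31, 33, 36, 40}


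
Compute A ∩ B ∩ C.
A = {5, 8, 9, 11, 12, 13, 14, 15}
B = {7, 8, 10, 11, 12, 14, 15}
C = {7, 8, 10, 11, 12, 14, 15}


Set A = {5, 8, 9, 11, 12, 13, 14, 15}
Set B = {7, 8, 10, 11, 12, 14, 15}
Set C = {7, 8, 10, 11, 12, 14, 15}
First, A ∩ B = {8, 11, 12, 14, 15}
Then, (A ∩ B) ∩ C = {8, 11, 12, 14, 15}

{8, 11, 12, 14, 15}


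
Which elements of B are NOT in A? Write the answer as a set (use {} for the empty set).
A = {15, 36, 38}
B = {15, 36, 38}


Set A = {15, 36, 38}
Set B = {15, 36, 38}
Check each element of B against A:
15 ∈ A, 36 ∈ A, 38 ∈ A
Elements of B not in A: {}

{}


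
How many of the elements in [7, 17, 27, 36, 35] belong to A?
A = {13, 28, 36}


Set A = {13, 28, 36}
Candidates: [7, 17, 27, 36, 35]
Check each candidate:
7 ∉ A, 17 ∉ A, 27 ∉ A, 36 ∈ A, 35 ∉ A
Count of candidates in A: 1

1


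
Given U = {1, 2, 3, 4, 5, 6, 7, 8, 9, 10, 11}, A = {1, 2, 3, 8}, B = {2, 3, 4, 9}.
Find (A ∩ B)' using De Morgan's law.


U = {1, 2, 3, 4, 5, 6, 7, 8, 9, 10, 11}
A = {1, 2, 3, 8}, B = {2, 3, 4, 9}
A ∩ B = {2, 3}
(A ∩ B)' = U \ (A ∩ B) = {1, 4, 5, 6, 7, 8, 9, 10, 11}
Verification via A' ∪ B': A' = {4, 5, 6, 7, 9, 10, 11}, B' = {1, 5, 6, 7, 8, 10, 11}
A' ∪ B' = {1, 4, 5, 6, 7, 8, 9, 10, 11} ✓

{1, 4, 5, 6, 7, 8, 9, 10, 11}


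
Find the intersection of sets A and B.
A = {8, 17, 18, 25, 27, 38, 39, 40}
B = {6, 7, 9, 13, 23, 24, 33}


Set A = {8, 17, 18, 25, 27, 38, 39, 40}
Set B = {6, 7, 9, 13, 23, 24, 33}
A ∩ B includes only elements in both sets.
Check each element of A against B:
8 ✗, 17 ✗, 18 ✗, 25 ✗, 27 ✗, 38 ✗, 39 ✗, 40 ✗
A ∩ B = {}

{}


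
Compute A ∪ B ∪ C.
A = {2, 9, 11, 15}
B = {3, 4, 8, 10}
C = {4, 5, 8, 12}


Set A = {2, 9, 11, 15}
Set B = {3, 4, 8, 10}
Set C = {4, 5, 8, 12}
First, A ∪ B = {2, 3, 4, 8, 9, 10, 11, 15}
Then, (A ∪ B) ∪ C = {2, 3, 4, 5, 8, 9, 10, 11, 12, 15}

{2, 3, 4, 5, 8, 9, 10, 11, 12, 15}


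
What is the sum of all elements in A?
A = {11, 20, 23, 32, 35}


Set A = {11, 20, 23, 32, 35}
Sum = 11 + 20 + 23 + 32 + 35 = 121

121


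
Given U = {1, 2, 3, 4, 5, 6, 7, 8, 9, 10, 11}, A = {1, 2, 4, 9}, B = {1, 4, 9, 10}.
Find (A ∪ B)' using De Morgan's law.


U = {1, 2, 3, 4, 5, 6, 7, 8, 9, 10, 11}
A = {1, 2, 4, 9}, B = {1, 4, 9, 10}
A ∪ B = {1, 2, 4, 9, 10}
(A ∪ B)' = U \ (A ∪ B) = {3, 5, 6, 7, 8, 11}
Verification via A' ∩ B': A' = {3, 5, 6, 7, 8, 10, 11}, B' = {2, 3, 5, 6, 7, 8, 11}
A' ∩ B' = {3, 5, 6, 7, 8, 11} ✓

{3, 5, 6, 7, 8, 11}


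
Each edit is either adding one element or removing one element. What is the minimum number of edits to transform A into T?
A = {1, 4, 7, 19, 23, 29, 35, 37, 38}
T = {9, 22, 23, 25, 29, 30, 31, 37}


Set A = {1, 4, 7, 19, 23, 29, 35, 37, 38}
Set T = {9, 22, 23, 25, 29, 30, 31, 37}
Elements to remove from A (in A, not in T): {1, 4, 7, 19, 35, 38} → 6 removals
Elements to add to A (in T, not in A): {9, 22, 25, 30, 31} → 5 additions
Total edits = 6 + 5 = 11

11


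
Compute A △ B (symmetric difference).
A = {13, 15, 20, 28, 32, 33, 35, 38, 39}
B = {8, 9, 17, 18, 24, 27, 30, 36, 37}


Set A = {13, 15, 20, 28, 32, 33, 35, 38, 39}
Set B = {8, 9, 17, 18, 24, 27, 30, 36, 37}
A △ B = (A \ B) ∪ (B \ A)
Elements in A but not B: {13, 15, 20, 28, 32, 33, 35, 38, 39}
Elements in B but not A: {8, 9, 17, 18, 24, 27, 30, 36, 37}
A △ B = {8, 9, 13, 15, 17, 18, 20, 24, 27, 28, 30, 32, 33, 35, 36, 37, 38, 39}

{8, 9, 13, 15, 17, 18, 20, 24, 27, 28, 30, 32, 33, 35, 36, 37, 38, 39}


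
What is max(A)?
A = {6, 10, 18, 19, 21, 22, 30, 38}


Set A = {6, 10, 18, 19, 21, 22, 30, 38}
Elements in ascending order: 6, 10, 18, 19, 21, 22, 30, 38
The largest element is 38.

38


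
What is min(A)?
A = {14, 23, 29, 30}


Set A = {14, 23, 29, 30}
Elements in ascending order: 14, 23, 29, 30
The smallest element is 14.

14


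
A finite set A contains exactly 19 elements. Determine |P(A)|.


The set has 19 elements.
The power set contains all possible subsets.
|P(A)| = 2^|A| = 2^19 = 524288

524288


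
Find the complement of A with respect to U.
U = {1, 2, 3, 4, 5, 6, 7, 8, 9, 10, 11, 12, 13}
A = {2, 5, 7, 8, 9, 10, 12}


Universal set U = {1, 2, 3, 4, 5, 6, 7, 8, 9, 10, 11, 12, 13}
Set A = {2, 5, 7, 8, 9, 10, 12}
A' = U \ A = elements in U but not in A
Checking each element of U:
1 (not in A, include), 2 (in A, exclude), 3 (not in A, include), 4 (not in A, include), 5 (in A, exclude), 6 (not in A, include), 7 (in A, exclude), 8 (in A, exclude), 9 (in A, exclude), 10 (in A, exclude), 11 (not in A, include), 12 (in A, exclude), 13 (not in A, include)
A' = {1, 3, 4, 6, 11, 13}

{1, 3, 4, 6, 11, 13}


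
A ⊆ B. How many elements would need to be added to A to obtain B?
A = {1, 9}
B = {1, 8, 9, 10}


Set A = {1, 9}, |A| = 2
Set B = {1, 8, 9, 10}, |B| = 4
Since A ⊆ B: B \ A = {8, 10}
|B| - |A| = 4 - 2 = 2

2


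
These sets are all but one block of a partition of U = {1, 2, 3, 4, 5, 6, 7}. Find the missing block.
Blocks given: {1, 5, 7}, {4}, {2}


U = {1, 2, 3, 4, 5, 6, 7}
Shown blocks: {1, 5, 7}, {4}, {2}
A partition's blocks are pairwise disjoint and cover U, so the missing block = U \ (union of shown blocks).
Union of shown blocks: {1, 2, 4, 5, 7}
Missing block = U \ (union) = {3, 6}

{3, 6}


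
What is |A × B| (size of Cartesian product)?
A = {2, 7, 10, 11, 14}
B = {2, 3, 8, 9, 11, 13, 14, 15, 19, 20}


Set A = {2, 7, 10, 11, 14} has 5 elements.
Set B = {2, 3, 8, 9, 11, 13, 14, 15, 19, 20} has 10 elements.
|A × B| = |A| × |B| = 5 × 10 = 50

50


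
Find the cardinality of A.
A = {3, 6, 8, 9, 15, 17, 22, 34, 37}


Set A = {3, 6, 8, 9, 15, 17, 22, 34, 37}
Listing elements: 3, 6, 8, 9, 15, 17, 22, 34, 37
Counting: 9 elements
|A| = 9

9


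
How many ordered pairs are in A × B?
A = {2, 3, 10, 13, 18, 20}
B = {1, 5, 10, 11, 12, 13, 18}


Set A = {2, 3, 10, 13, 18, 20} has 6 elements.
Set B = {1, 5, 10, 11, 12, 13, 18} has 7 elements.
|A × B| = |A| × |B| = 6 × 7 = 42

42


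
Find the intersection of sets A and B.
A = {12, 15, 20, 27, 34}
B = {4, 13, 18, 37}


Set A = {12, 15, 20, 27, 34}
Set B = {4, 13, 18, 37}
A ∩ B includes only elements in both sets.
Check each element of A against B:
12 ✗, 15 ✗, 20 ✗, 27 ✗, 34 ✗
A ∩ B = {}

{}


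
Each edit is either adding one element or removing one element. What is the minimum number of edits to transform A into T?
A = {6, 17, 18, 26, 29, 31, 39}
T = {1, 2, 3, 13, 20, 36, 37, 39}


Set A = {6, 17, 18, 26, 29, 31, 39}
Set T = {1, 2, 3, 13, 20, 36, 37, 39}
Elements to remove from A (in A, not in T): {6, 17, 18, 26, 29, 31} → 6 removals
Elements to add to A (in T, not in A): {1, 2, 3, 13, 20, 36, 37} → 7 additions
Total edits = 6 + 7 = 13

13


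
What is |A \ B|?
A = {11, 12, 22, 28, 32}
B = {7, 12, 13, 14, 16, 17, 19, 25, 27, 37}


Set A = {11, 12, 22, 28, 32}
Set B = {7, 12, 13, 14, 16, 17, 19, 25, 27, 37}
A \ B = {11, 22, 28, 32}
|A \ B| = 4

4


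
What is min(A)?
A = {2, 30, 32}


Set A = {2, 30, 32}
Elements in ascending order: 2, 30, 32
The smallest element is 2.

2


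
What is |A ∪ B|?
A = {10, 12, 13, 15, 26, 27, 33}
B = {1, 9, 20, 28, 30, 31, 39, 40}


Set A = {10, 12, 13, 15, 26, 27, 33}, |A| = 7
Set B = {1, 9, 20, 28, 30, 31, 39, 40}, |B| = 8
A ∩ B = {}, |A ∩ B| = 0
|A ∪ B| = |A| + |B| - |A ∩ B| = 7 + 8 - 0 = 15

15


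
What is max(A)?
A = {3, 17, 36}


Set A = {3, 17, 36}
Elements in ascending order: 3, 17, 36
The largest element is 36.

36


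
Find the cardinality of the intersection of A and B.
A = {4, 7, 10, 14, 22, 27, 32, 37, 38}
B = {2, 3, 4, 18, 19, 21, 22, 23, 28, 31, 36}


Set A = {4, 7, 10, 14, 22, 27, 32, 37, 38}
Set B = {2, 3, 4, 18, 19, 21, 22, 23, 28, 31, 36}
A ∩ B = {4, 22}
|A ∩ B| = 2

2


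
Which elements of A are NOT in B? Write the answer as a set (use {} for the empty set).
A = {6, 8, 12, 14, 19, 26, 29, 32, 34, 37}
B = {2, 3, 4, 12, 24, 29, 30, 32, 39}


Set A = {6, 8, 12, 14, 19, 26, 29, 32, 34, 37}
Set B = {2, 3, 4, 12, 24, 29, 30, 32, 39}
Check each element of A against B:
6 ∉ B (include), 8 ∉ B (include), 12 ∈ B, 14 ∉ B (include), 19 ∉ B (include), 26 ∉ B (include), 29 ∈ B, 32 ∈ B, 34 ∉ B (include), 37 ∉ B (include)
Elements of A not in B: {6, 8, 14, 19, 26, 34, 37}

{6, 8, 14, 19, 26, 34, 37}


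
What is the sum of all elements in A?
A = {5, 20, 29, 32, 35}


Set A = {5, 20, 29, 32, 35}
Sum = 5 + 20 + 29 + 32 + 35 = 121

121


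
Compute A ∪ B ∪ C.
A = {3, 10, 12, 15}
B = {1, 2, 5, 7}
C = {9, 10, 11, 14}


Set A = {3, 10, 12, 15}
Set B = {1, 2, 5, 7}
Set C = {9, 10, 11, 14}
First, A ∪ B = {1, 2, 3, 5, 7, 10, 12, 15}
Then, (A ∪ B) ∪ C = {1, 2, 3, 5, 7, 9, 10, 11, 12, 14, 15}

{1, 2, 3, 5, 7, 9, 10, 11, 12, 14, 15}


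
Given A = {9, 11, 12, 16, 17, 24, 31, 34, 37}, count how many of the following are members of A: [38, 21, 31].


Set A = {9, 11, 12, 16, 17, 24, 31, 34, 37}
Candidates: [38, 21, 31]
Check each candidate:
38 ∉ A, 21 ∉ A, 31 ∈ A
Count of candidates in A: 1

1


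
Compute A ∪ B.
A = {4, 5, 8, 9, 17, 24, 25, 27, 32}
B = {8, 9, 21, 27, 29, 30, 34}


Set A = {4, 5, 8, 9, 17, 24, 25, 27, 32}
Set B = {8, 9, 21, 27, 29, 30, 34}
A ∪ B includes all elements in either set.
Elements from A: {4, 5, 8, 9, 17, 24, 25, 27, 32}
Elements from B not already included: {21, 29, 30, 34}
A ∪ B = {4, 5, 8, 9, 17, 21, 24, 25, 27, 29, 30, 32, 34}

{4, 5, 8, 9, 17, 21, 24, 25, 27, 29, 30, 32, 34}


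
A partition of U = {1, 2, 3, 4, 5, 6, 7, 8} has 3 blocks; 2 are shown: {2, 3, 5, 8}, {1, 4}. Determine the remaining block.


U = {1, 2, 3, 4, 5, 6, 7, 8}
Shown blocks: {2, 3, 5, 8}, {1, 4}
A partition's blocks are pairwise disjoint and cover U, so the missing block = U \ (union of shown blocks).
Union of shown blocks: {1, 2, 3, 4, 5, 8}
Missing block = U \ (union) = {6, 7}

{6, 7}


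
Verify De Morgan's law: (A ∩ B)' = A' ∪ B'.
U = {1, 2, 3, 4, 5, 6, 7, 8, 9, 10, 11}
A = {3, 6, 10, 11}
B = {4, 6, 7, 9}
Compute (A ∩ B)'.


U = {1, 2, 3, 4, 5, 6, 7, 8, 9, 10, 11}
A = {3, 6, 10, 11}, B = {4, 6, 7, 9}
A ∩ B = {6}
(A ∩ B)' = U \ (A ∩ B) = {1, 2, 3, 4, 5, 7, 8, 9, 10, 11}
Verification via A' ∪ B': A' = {1, 2, 4, 5, 7, 8, 9}, B' = {1, 2, 3, 5, 8, 10, 11}
A' ∪ B' = {1, 2, 3, 4, 5, 7, 8, 9, 10, 11} ✓

{1, 2, 3, 4, 5, 7, 8, 9, 10, 11}


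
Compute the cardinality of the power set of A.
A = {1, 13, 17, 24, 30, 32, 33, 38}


Set A = {1, 13, 17, 24, 30, 32, 33, 38}
|A| = 8
The power set P(A) contains all subsets of A.
|P(A)| = 2^|A| = 2^8 = 256

256


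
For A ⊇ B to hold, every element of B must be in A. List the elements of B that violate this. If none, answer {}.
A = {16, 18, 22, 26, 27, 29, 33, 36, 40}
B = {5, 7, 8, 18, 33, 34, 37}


Set A = {16, 18, 22, 26, 27, 29, 33, 36, 40}
Set B = {5, 7, 8, 18, 33, 34, 37}
Check each element of B against A:
5 ∉ A (include), 7 ∉ A (include), 8 ∉ A (include), 18 ∈ A, 33 ∈ A, 34 ∉ A (include), 37 ∉ A (include)
Elements of B not in A: {5, 7, 8, 34, 37}

{5, 7, 8, 34, 37}


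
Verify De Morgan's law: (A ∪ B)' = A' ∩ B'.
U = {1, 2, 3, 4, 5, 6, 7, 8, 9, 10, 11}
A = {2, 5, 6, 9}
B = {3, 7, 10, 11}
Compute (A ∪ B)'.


U = {1, 2, 3, 4, 5, 6, 7, 8, 9, 10, 11}
A = {2, 5, 6, 9}, B = {3, 7, 10, 11}
A ∪ B = {2, 3, 5, 6, 7, 9, 10, 11}
(A ∪ B)' = U \ (A ∪ B) = {1, 4, 8}
Verification via A' ∩ B': A' = {1, 3, 4, 7, 8, 10, 11}, B' = {1, 2, 4, 5, 6, 8, 9}
A' ∩ B' = {1, 4, 8} ✓

{1, 4, 8}


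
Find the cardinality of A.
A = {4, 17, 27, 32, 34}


Set A = {4, 17, 27, 32, 34}
Listing elements: 4, 17, 27, 32, 34
Counting: 5 elements
|A| = 5

5


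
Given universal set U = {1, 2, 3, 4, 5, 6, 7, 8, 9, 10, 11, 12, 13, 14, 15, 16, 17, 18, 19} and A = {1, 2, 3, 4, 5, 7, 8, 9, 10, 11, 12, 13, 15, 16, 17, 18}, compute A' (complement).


Universal set U = {1, 2, 3, 4, 5, 6, 7, 8, 9, 10, 11, 12, 13, 14, 15, 16, 17, 18, 19}
Set A = {1, 2, 3, 4, 5, 7, 8, 9, 10, 11, 12, 13, 15, 16, 17, 18}
A' = U \ A = elements in U but not in A
Checking each element of U:
1 (in A, exclude), 2 (in A, exclude), 3 (in A, exclude), 4 (in A, exclude), 5 (in A, exclude), 6 (not in A, include), 7 (in A, exclude), 8 (in A, exclude), 9 (in A, exclude), 10 (in A, exclude), 11 (in A, exclude), 12 (in A, exclude), 13 (in A, exclude), 14 (not in A, include), 15 (in A, exclude), 16 (in A, exclude), 17 (in A, exclude), 18 (in A, exclude), 19 (not in A, include)
A' = {6, 14, 19}

{6, 14, 19}


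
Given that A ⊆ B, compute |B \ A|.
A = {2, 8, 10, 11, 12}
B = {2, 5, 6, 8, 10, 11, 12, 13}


Set A = {2, 8, 10, 11, 12}, |A| = 5
Set B = {2, 5, 6, 8, 10, 11, 12, 13}, |B| = 8
Since A ⊆ B: B \ A = {5, 6, 13}
|B| - |A| = 8 - 5 = 3

3


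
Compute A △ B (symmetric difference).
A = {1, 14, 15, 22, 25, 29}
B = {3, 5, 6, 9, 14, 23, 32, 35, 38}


Set A = {1, 14, 15, 22, 25, 29}
Set B = {3, 5, 6, 9, 14, 23, 32, 35, 38}
A △ B = (A \ B) ∪ (B \ A)
Elements in A but not B: {1, 15, 22, 25, 29}
Elements in B but not A: {3, 5, 6, 9, 23, 32, 35, 38}
A △ B = {1, 3, 5, 6, 9, 15, 22, 23, 25, 29, 32, 35, 38}

{1, 3, 5, 6, 9, 15, 22, 23, 25, 29, 32, 35, 38}


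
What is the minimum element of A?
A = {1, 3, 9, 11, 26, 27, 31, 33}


Set A = {1, 3, 9, 11, 26, 27, 31, 33}
Elements in ascending order: 1, 3, 9, 11, 26, 27, 31, 33
The smallest element is 1.

1


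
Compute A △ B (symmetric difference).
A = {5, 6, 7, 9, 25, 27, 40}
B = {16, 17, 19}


Set A = {5, 6, 7, 9, 25, 27, 40}
Set B = {16, 17, 19}
A △ B = (A \ B) ∪ (B \ A)
Elements in A but not B: {5, 6, 7, 9, 25, 27, 40}
Elements in B but not A: {16, 17, 19}
A △ B = {5, 6, 7, 9, 16, 17, 19, 25, 27, 40}

{5, 6, 7, 9, 16, 17, 19, 25, 27, 40}


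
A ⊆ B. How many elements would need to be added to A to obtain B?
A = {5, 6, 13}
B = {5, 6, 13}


Set A = {5, 6, 13}, |A| = 3
Set B = {5, 6, 13}, |B| = 3
Since A ⊆ B: B \ A = {}
|B| - |A| = 3 - 3 = 0

0


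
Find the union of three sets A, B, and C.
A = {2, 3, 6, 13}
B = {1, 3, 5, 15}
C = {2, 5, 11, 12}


Set A = {2, 3, 6, 13}
Set B = {1, 3, 5, 15}
Set C = {2, 5, 11, 12}
First, A ∪ B = {1, 2, 3, 5, 6, 13, 15}
Then, (A ∪ B) ∪ C = {1, 2, 3, 5, 6, 11, 12, 13, 15}

{1, 2, 3, 5, 6, 11, 12, 13, 15}


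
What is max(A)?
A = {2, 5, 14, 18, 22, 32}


Set A = {2, 5, 14, 18, 22, 32}
Elements in ascending order: 2, 5, 14, 18, 22, 32
The largest element is 32.

32


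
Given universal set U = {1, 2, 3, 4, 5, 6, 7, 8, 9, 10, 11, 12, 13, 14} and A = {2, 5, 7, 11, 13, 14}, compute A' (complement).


Universal set U = {1, 2, 3, 4, 5, 6, 7, 8, 9, 10, 11, 12, 13, 14}
Set A = {2, 5, 7, 11, 13, 14}
A' = U \ A = elements in U but not in A
Checking each element of U:
1 (not in A, include), 2 (in A, exclude), 3 (not in A, include), 4 (not in A, include), 5 (in A, exclude), 6 (not in A, include), 7 (in A, exclude), 8 (not in A, include), 9 (not in A, include), 10 (not in A, include), 11 (in A, exclude), 12 (not in A, include), 13 (in A, exclude), 14 (in A, exclude)
A' = {1, 3, 4, 6, 8, 9, 10, 12}

{1, 3, 4, 6, 8, 9, 10, 12}


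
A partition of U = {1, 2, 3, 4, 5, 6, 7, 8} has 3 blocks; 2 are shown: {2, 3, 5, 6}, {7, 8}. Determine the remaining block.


U = {1, 2, 3, 4, 5, 6, 7, 8}
Shown blocks: {2, 3, 5, 6}, {7, 8}
A partition's blocks are pairwise disjoint and cover U, so the missing block = U \ (union of shown blocks).
Union of shown blocks: {2, 3, 5, 6, 7, 8}
Missing block = U \ (union) = {1, 4}

{1, 4}


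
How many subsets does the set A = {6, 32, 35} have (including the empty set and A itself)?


Set A = {6, 32, 35}
|A| = 3
The power set P(A) contains all subsets of A.
|P(A)| = 2^|A| = 2^3 = 8

8


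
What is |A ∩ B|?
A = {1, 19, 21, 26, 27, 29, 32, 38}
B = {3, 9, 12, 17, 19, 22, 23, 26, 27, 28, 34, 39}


Set A = {1, 19, 21, 26, 27, 29, 32, 38}
Set B = {3, 9, 12, 17, 19, 22, 23, 26, 27, 28, 34, 39}
A ∩ B = {19, 26, 27}
|A ∩ B| = 3

3


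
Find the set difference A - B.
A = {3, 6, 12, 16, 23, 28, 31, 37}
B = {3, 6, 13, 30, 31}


Set A = {3, 6, 12, 16, 23, 28, 31, 37}
Set B = {3, 6, 13, 30, 31}
A \ B includes elements in A that are not in B.
Check each element of A:
3 (in B, remove), 6 (in B, remove), 12 (not in B, keep), 16 (not in B, keep), 23 (not in B, keep), 28 (not in B, keep), 31 (in B, remove), 37 (not in B, keep)
A \ B = {12, 16, 23, 28, 37}

{12, 16, 23, 28, 37}


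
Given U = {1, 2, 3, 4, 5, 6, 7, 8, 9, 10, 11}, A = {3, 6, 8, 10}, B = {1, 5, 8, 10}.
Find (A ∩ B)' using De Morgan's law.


U = {1, 2, 3, 4, 5, 6, 7, 8, 9, 10, 11}
A = {3, 6, 8, 10}, B = {1, 5, 8, 10}
A ∩ B = {8, 10}
(A ∩ B)' = U \ (A ∩ B) = {1, 2, 3, 4, 5, 6, 7, 9, 11}
Verification via A' ∪ B': A' = {1, 2, 4, 5, 7, 9, 11}, B' = {2, 3, 4, 6, 7, 9, 11}
A' ∪ B' = {1, 2, 3, 4, 5, 6, 7, 9, 11} ✓

{1, 2, 3, 4, 5, 6, 7, 9, 11}


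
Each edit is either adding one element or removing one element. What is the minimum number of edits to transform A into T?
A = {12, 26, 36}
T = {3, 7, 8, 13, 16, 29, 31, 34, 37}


Set A = {12, 26, 36}
Set T = {3, 7, 8, 13, 16, 29, 31, 34, 37}
Elements to remove from A (in A, not in T): {12, 26, 36} → 3 removals
Elements to add to A (in T, not in A): {3, 7, 8, 13, 16, 29, 31, 34, 37} → 9 additions
Total edits = 3 + 9 = 12

12


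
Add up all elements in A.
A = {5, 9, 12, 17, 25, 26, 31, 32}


Set A = {5, 9, 12, 17, 25, 26, 31, 32}
Sum = 5 + 9 + 12 + 17 + 25 + 26 + 31 + 32 = 157

157


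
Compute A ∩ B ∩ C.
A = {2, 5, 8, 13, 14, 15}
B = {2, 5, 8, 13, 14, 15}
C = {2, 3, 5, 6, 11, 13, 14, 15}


Set A = {2, 5, 8, 13, 14, 15}
Set B = {2, 5, 8, 13, 14, 15}
Set C = {2, 3, 5, 6, 11, 13, 14, 15}
First, A ∩ B = {2, 5, 8, 13, 14, 15}
Then, (A ∩ B) ∩ C = {2, 5, 13, 14, 15}

{2, 5, 13, 14, 15}


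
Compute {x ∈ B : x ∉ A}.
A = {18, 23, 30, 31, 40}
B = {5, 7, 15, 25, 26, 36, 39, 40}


Set A = {18, 23, 30, 31, 40}
Set B = {5, 7, 15, 25, 26, 36, 39, 40}
Check each element of B against A:
5 ∉ A (include), 7 ∉ A (include), 15 ∉ A (include), 25 ∉ A (include), 26 ∉ A (include), 36 ∉ A (include), 39 ∉ A (include), 40 ∈ A
Elements of B not in A: {5, 7, 15, 25, 26, 36, 39}

{5, 7, 15, 25, 26, 36, 39}


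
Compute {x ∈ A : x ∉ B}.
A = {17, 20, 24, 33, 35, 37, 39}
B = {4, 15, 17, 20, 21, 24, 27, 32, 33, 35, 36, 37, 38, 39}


Set A = {17, 20, 24, 33, 35, 37, 39}
Set B = {4, 15, 17, 20, 21, 24, 27, 32, 33, 35, 36, 37, 38, 39}
Check each element of A against B:
17 ∈ B, 20 ∈ B, 24 ∈ B, 33 ∈ B, 35 ∈ B, 37 ∈ B, 39 ∈ B
Elements of A not in B: {}

{}


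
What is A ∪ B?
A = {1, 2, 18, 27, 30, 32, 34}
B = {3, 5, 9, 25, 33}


Set A = {1, 2, 18, 27, 30, 32, 34}
Set B = {3, 5, 9, 25, 33}
A ∪ B includes all elements in either set.
Elements from A: {1, 2, 18, 27, 30, 32, 34}
Elements from B not already included: {3, 5, 9, 25, 33}
A ∪ B = {1, 2, 3, 5, 9, 18, 25, 27, 30, 32, 33, 34}

{1, 2, 3, 5, 9, 18, 25, 27, 30, 32, 33, 34}


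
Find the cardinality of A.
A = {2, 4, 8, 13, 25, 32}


Set A = {2, 4, 8, 13, 25, 32}
Listing elements: 2, 4, 8, 13, 25, 32
Counting: 6 elements
|A| = 6

6


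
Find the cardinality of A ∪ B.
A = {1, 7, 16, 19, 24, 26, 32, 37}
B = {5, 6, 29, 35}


Set A = {1, 7, 16, 19, 24, 26, 32, 37}, |A| = 8
Set B = {5, 6, 29, 35}, |B| = 4
A ∩ B = {}, |A ∩ B| = 0
|A ∪ B| = |A| + |B| - |A ∩ B| = 8 + 4 - 0 = 12

12


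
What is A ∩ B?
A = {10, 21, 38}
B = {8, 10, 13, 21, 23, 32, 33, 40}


Set A = {10, 21, 38}
Set B = {8, 10, 13, 21, 23, 32, 33, 40}
A ∩ B includes only elements in both sets.
Check each element of A against B:
10 ✓, 21 ✓, 38 ✗
A ∩ B = {10, 21}

{10, 21}


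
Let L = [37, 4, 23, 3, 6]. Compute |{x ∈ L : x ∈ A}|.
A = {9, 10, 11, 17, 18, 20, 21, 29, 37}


Set A = {9, 10, 11, 17, 18, 20, 21, 29, 37}
Candidates: [37, 4, 23, 3, 6]
Check each candidate:
37 ∈ A, 4 ∉ A, 23 ∉ A, 3 ∉ A, 6 ∉ A
Count of candidates in A: 1

1


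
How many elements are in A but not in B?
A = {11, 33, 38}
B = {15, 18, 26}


Set A = {11, 33, 38}
Set B = {15, 18, 26}
A \ B = {11, 33, 38}
|A \ B| = 3

3


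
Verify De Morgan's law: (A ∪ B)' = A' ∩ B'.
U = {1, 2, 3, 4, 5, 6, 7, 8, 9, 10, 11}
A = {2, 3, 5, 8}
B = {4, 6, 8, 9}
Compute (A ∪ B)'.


U = {1, 2, 3, 4, 5, 6, 7, 8, 9, 10, 11}
A = {2, 3, 5, 8}, B = {4, 6, 8, 9}
A ∪ B = {2, 3, 4, 5, 6, 8, 9}
(A ∪ B)' = U \ (A ∪ B) = {1, 7, 10, 11}
Verification via A' ∩ B': A' = {1, 4, 6, 7, 9, 10, 11}, B' = {1, 2, 3, 5, 7, 10, 11}
A' ∩ B' = {1, 7, 10, 11} ✓

{1, 7, 10, 11}


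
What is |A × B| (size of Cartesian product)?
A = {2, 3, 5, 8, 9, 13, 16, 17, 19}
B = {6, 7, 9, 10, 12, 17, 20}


Set A = {2, 3, 5, 8, 9, 13, 16, 17, 19} has 9 elements.
Set B = {6, 7, 9, 10, 12, 17, 20} has 7 elements.
|A × B| = |A| × |B| = 9 × 7 = 63

63


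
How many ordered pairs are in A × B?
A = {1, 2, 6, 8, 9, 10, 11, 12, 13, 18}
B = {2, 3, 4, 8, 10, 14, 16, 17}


Set A = {1, 2, 6, 8, 9, 10, 11, 12, 13, 18} has 10 elements.
Set B = {2, 3, 4, 8, 10, 14, 16, 17} has 8 elements.
|A × B| = |A| × |B| = 10 × 8 = 80

80


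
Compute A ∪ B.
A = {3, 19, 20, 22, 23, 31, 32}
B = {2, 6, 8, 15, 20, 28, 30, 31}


Set A = {3, 19, 20, 22, 23, 31, 32}
Set B = {2, 6, 8, 15, 20, 28, 30, 31}
A ∪ B includes all elements in either set.
Elements from A: {3, 19, 20, 22, 23, 31, 32}
Elements from B not already included: {2, 6, 8, 15, 28, 30}
A ∪ B = {2, 3, 6, 8, 15, 19, 20, 22, 23, 28, 30, 31, 32}

{2, 3, 6, 8, 15, 19, 20, 22, 23, 28, 30, 31, 32}


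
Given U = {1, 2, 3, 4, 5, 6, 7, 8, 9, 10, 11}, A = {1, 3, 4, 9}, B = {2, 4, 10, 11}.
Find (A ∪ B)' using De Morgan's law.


U = {1, 2, 3, 4, 5, 6, 7, 8, 9, 10, 11}
A = {1, 3, 4, 9}, B = {2, 4, 10, 11}
A ∪ B = {1, 2, 3, 4, 9, 10, 11}
(A ∪ B)' = U \ (A ∪ B) = {5, 6, 7, 8}
Verification via A' ∩ B': A' = {2, 5, 6, 7, 8, 10, 11}, B' = {1, 3, 5, 6, 7, 8, 9}
A' ∩ B' = {5, 6, 7, 8} ✓

{5, 6, 7, 8}


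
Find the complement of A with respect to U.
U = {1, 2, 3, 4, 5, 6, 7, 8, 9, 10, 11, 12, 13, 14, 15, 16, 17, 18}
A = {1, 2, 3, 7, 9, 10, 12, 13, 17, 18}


Universal set U = {1, 2, 3, 4, 5, 6, 7, 8, 9, 10, 11, 12, 13, 14, 15, 16, 17, 18}
Set A = {1, 2, 3, 7, 9, 10, 12, 13, 17, 18}
A' = U \ A = elements in U but not in A
Checking each element of U:
1 (in A, exclude), 2 (in A, exclude), 3 (in A, exclude), 4 (not in A, include), 5 (not in A, include), 6 (not in A, include), 7 (in A, exclude), 8 (not in A, include), 9 (in A, exclude), 10 (in A, exclude), 11 (not in A, include), 12 (in A, exclude), 13 (in A, exclude), 14 (not in A, include), 15 (not in A, include), 16 (not in A, include), 17 (in A, exclude), 18 (in A, exclude)
A' = {4, 5, 6, 8, 11, 14, 15, 16}

{4, 5, 6, 8, 11, 14, 15, 16}


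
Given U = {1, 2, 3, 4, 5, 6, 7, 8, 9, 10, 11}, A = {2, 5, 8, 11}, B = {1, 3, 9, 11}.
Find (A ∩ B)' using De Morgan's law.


U = {1, 2, 3, 4, 5, 6, 7, 8, 9, 10, 11}
A = {2, 5, 8, 11}, B = {1, 3, 9, 11}
A ∩ B = {11}
(A ∩ B)' = U \ (A ∩ B) = {1, 2, 3, 4, 5, 6, 7, 8, 9, 10}
Verification via A' ∪ B': A' = {1, 3, 4, 6, 7, 9, 10}, B' = {2, 4, 5, 6, 7, 8, 10}
A' ∪ B' = {1, 2, 3, 4, 5, 6, 7, 8, 9, 10} ✓

{1, 2, 3, 4, 5, 6, 7, 8, 9, 10}


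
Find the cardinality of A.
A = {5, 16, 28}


Set A = {5, 16, 28}
Listing elements: 5, 16, 28
Counting: 3 elements
|A| = 3

3


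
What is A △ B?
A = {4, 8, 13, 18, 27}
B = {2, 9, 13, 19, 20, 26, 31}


Set A = {4, 8, 13, 18, 27}
Set B = {2, 9, 13, 19, 20, 26, 31}
A △ B = (A \ B) ∪ (B \ A)
Elements in A but not B: {4, 8, 18, 27}
Elements in B but not A: {2, 9, 19, 20, 26, 31}
A △ B = {2, 4, 8, 9, 18, 19, 20, 26, 27, 31}

{2, 4, 8, 9, 18, 19, 20, 26, 27, 31}


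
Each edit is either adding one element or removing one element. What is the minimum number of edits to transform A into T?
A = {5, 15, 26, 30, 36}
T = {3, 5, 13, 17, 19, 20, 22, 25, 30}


Set A = {5, 15, 26, 30, 36}
Set T = {3, 5, 13, 17, 19, 20, 22, 25, 30}
Elements to remove from A (in A, not in T): {15, 26, 36} → 3 removals
Elements to add to A (in T, not in A): {3, 13, 17, 19, 20, 22, 25} → 7 additions
Total edits = 3 + 7 = 10

10


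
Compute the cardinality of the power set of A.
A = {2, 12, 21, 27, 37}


Set A = {2, 12, 21, 27, 37}
|A| = 5
The power set P(A) contains all subsets of A.
|P(A)| = 2^|A| = 2^5 = 32

32


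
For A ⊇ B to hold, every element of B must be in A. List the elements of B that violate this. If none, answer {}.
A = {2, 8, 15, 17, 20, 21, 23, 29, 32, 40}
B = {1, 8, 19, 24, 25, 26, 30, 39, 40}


Set A = {2, 8, 15, 17, 20, 21, 23, 29, 32, 40}
Set B = {1, 8, 19, 24, 25, 26, 30, 39, 40}
Check each element of B against A:
1 ∉ A (include), 8 ∈ A, 19 ∉ A (include), 24 ∉ A (include), 25 ∉ A (include), 26 ∉ A (include), 30 ∉ A (include), 39 ∉ A (include), 40 ∈ A
Elements of B not in A: {1, 19, 24, 25, 26, 30, 39}

{1, 19, 24, 25, 26, 30, 39}


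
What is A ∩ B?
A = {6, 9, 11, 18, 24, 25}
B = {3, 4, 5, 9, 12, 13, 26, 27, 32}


Set A = {6, 9, 11, 18, 24, 25}
Set B = {3, 4, 5, 9, 12, 13, 26, 27, 32}
A ∩ B includes only elements in both sets.
Check each element of A against B:
6 ✗, 9 ✓, 11 ✗, 18 ✗, 24 ✗, 25 ✗
A ∩ B = {9}

{9}


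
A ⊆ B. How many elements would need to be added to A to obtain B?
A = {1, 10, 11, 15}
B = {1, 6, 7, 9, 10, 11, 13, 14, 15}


Set A = {1, 10, 11, 15}, |A| = 4
Set B = {1, 6, 7, 9, 10, 11, 13, 14, 15}, |B| = 9
Since A ⊆ B: B \ A = {6, 7, 9, 13, 14}
|B| - |A| = 9 - 4 = 5

5


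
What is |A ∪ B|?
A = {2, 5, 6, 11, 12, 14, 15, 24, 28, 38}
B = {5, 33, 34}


Set A = {2, 5, 6, 11, 12, 14, 15, 24, 28, 38}, |A| = 10
Set B = {5, 33, 34}, |B| = 3
A ∩ B = {5}, |A ∩ B| = 1
|A ∪ B| = |A| + |B| - |A ∩ B| = 10 + 3 - 1 = 12

12


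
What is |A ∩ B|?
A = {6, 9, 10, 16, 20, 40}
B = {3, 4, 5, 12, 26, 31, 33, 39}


Set A = {6, 9, 10, 16, 20, 40}
Set B = {3, 4, 5, 12, 26, 31, 33, 39}
A ∩ B = {}
|A ∩ B| = 0

0


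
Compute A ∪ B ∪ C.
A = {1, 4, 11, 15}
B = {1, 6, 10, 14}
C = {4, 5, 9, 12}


Set A = {1, 4, 11, 15}
Set B = {1, 6, 10, 14}
Set C = {4, 5, 9, 12}
First, A ∪ B = {1, 4, 6, 10, 11, 14, 15}
Then, (A ∪ B) ∪ C = {1, 4, 5, 6, 9, 10, 11, 12, 14, 15}

{1, 4, 5, 6, 9, 10, 11, 12, 14, 15}


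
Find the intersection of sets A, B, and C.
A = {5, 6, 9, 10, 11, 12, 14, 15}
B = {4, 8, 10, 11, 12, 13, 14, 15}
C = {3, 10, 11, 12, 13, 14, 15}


Set A = {5, 6, 9, 10, 11, 12, 14, 15}
Set B = {4, 8, 10, 11, 12, 13, 14, 15}
Set C = {3, 10, 11, 12, 13, 14, 15}
First, A ∩ B = {10, 11, 12, 14, 15}
Then, (A ∩ B) ∩ C = {10, 11, 12, 14, 15}

{10, 11, 12, 14, 15}


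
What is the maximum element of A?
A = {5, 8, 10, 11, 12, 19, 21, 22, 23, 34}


Set A = {5, 8, 10, 11, 12, 19, 21, 22, 23, 34}
Elements in ascending order: 5, 8, 10, 11, 12, 19, 21, 22, 23, 34
The largest element is 34.

34


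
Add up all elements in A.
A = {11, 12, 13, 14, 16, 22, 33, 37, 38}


Set A = {11, 12, 13, 14, 16, 22, 33, 37, 38}
Sum = 11 + 12 + 13 + 14 + 16 + 22 + 33 + 37 + 38 = 196

196


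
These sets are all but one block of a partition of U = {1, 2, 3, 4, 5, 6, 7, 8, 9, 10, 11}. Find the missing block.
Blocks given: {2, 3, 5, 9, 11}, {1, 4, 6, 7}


U = {1, 2, 3, 4, 5, 6, 7, 8, 9, 10, 11}
Shown blocks: {2, 3, 5, 9, 11}, {1, 4, 6, 7}
A partition's blocks are pairwise disjoint and cover U, so the missing block = U \ (union of shown blocks).
Union of shown blocks: {1, 2, 3, 4, 5, 6, 7, 9, 11}
Missing block = U \ (union) = {8, 10}

{8, 10}


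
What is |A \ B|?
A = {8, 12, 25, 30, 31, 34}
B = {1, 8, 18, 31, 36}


Set A = {8, 12, 25, 30, 31, 34}
Set B = {1, 8, 18, 31, 36}
A \ B = {12, 25, 30, 34}
|A \ B| = 4

4
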